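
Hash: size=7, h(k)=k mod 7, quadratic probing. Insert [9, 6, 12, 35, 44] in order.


Insertions: 9->slot 2; 6->slot 6; 12->slot 5; 35->slot 0; 44->slot 3
Table: [35, None, 9, 44, None, 12, 6]


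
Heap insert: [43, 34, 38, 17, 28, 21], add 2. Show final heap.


Append 2: [43, 34, 38, 17, 28, 21, 2]
Bubble up: no swaps needed
Result: [43, 34, 38, 17, 28, 21, 2]


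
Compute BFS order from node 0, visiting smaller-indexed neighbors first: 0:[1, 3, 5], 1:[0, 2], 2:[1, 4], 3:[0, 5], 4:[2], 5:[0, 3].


BFS queue: start with [0]
Visit order: [0, 1, 3, 5, 2, 4]


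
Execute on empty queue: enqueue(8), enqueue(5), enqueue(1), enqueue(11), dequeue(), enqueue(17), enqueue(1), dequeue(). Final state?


enqueue(8) -> [8]
enqueue(5) -> [8, 5]
enqueue(1) -> [8, 5, 1]
enqueue(11) -> [8, 5, 1, 11]
dequeue() returns 8 -> [5, 1, 11]
enqueue(17) -> [5, 1, 11, 17]
enqueue(1) -> [5, 1, 11, 17, 1]
dequeue() returns 5 -> [1, 11, 17, 1]
Final queue (front to back): [1, 11, 17, 1]


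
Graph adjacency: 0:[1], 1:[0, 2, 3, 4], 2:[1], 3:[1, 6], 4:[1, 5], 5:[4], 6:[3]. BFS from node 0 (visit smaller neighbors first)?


BFS queue: start with [0]
Visit order: [0, 1, 2, 3, 4, 6, 5]


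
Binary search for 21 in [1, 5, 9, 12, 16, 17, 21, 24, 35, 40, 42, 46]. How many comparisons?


Search for 21:
[0,11] mid=5 arr[5]=17
[6,11] mid=8 arr[8]=35
[6,7] mid=6 arr[6]=21
Total: 3 comparisons


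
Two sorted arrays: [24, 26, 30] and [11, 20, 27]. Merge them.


Compare heads, take smaller each step.
Merged: [11, 20, 24, 26, 27, 30]


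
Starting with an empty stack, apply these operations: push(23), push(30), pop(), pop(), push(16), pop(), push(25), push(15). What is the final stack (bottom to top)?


push(23) -> [23]
push(30) -> [23, 30]
pop() returns 30 -> [23]
pop() returns 23 -> []
push(16) -> [16]
pop() returns 16 -> []
push(25) -> [25]
push(15) -> [25, 15]
Final stack (bottom to top): [25, 15]


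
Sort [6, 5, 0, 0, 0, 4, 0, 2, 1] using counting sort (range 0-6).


Count array: [4, 1, 1, 0, 1, 1, 1]
Reconstruct: [0, 0, 0, 0, 1, 2, 4, 5, 6]


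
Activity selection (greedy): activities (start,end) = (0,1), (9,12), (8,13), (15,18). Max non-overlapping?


Greedy: pick earliest-ending, then skip overlaps.
Selected (3 activities): [(0, 1), (9, 12), (15, 18)]


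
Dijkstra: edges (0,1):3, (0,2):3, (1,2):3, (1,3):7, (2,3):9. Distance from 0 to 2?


Dijkstra from 0:
Distances: {0: 0, 1: 3, 2: 3, 3: 10}
Shortest distance to 2 = 3, path = [0, 2]


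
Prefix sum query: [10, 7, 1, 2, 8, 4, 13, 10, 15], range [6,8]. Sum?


Prefix sums: [0, 10, 17, 18, 20, 28, 32, 45, 55, 70]
Sum[6..8] = prefix[9] - prefix[6] = 70 - 32 = 38


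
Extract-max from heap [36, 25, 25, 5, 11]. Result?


Max = 36
Replace root with last, heapify down
Resulting heap: [25, 11, 25, 5]


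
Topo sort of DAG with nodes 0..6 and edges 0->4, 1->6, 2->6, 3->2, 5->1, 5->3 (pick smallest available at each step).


Kahn's algorithm, process smallest node first
Order: [0, 4, 5, 1, 3, 2, 6]


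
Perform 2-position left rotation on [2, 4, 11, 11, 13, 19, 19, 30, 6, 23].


Left rotate by 2: [11, 11, 13, 19, 19, 30, 6, 23, 2, 4]


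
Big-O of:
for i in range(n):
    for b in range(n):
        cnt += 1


Per nesting level: O(n) * O(n) = O(n^2)
Complexity: O(n^2)


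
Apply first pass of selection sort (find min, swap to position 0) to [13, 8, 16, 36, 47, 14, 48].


After one pass: [8, 13, 16, 36, 47, 14, 48]


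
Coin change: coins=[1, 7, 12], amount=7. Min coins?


dp[0]=0; dp[i]=1+min(dp[i-c] for c in coins)
...dp[2]=2, dp[3]=3, dp[4]=4, dp[5]=5, dp[6]=6, dp[7]=1
Minimum coins for 7 = 1


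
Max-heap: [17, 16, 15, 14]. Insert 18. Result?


Append 18: [17, 16, 15, 14, 18]
Bubble up: swap idx 4(18) with idx 1(16); swap idx 1(18) with idx 0(17)
Result: [18, 17, 15, 14, 16]


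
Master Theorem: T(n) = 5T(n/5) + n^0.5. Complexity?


a=5, b=5, c=0.5. log_5(5)=1 > c=0.5. Case 1: O(n^log_b(a)) = O(n)
Complexity: O(n)


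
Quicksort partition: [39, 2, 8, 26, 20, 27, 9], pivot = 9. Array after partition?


Elements <= 9 go left of pivot.
Result: [2, 8, 9, 26, 20, 27, 39], pivot at index 2


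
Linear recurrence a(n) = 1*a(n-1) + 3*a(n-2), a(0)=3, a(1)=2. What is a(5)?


Build bottom-up:
...a(3)=17, a(4)=50, a(5)=1*50+3*17=101


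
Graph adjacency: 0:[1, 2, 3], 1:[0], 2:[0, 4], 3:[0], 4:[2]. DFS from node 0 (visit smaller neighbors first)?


DFS stack-based: start with [0]
Visit order: [0, 1, 2, 4, 3]


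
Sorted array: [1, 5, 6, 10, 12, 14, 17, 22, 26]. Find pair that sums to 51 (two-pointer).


Two pointers: lo=0, hi=8
No pair sums to 51


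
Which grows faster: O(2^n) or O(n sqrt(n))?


n^1.5 grows slower than exponential
O(n sqrt(n)) is asymptotically smaller; O(2^n) grows faster


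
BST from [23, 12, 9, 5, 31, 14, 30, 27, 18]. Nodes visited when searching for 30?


BST root = 23
Search for 30: compare at each node
Path: [23, 31, 30]


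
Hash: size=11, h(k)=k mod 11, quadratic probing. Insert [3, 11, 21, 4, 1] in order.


Insertions: 3->slot 3; 11->slot 0; 21->slot 10; 4->slot 4; 1->slot 1
Table: [11, 1, None, 3, 4, None, None, None, None, None, 21]


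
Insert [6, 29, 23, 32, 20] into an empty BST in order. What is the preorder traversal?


Root = 6; build tree by BST insertion.
Preorder traversal: [6, 29, 23, 20, 32]


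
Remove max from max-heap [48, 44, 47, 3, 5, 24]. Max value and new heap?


Max = 48
Replace root with last, heapify down
Resulting heap: [47, 44, 24, 3, 5]


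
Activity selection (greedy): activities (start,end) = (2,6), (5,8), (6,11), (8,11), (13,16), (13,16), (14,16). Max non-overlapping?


Greedy: pick earliest-ending, then skip overlaps.
Selected (3 activities): [(2, 6), (6, 11), (13, 16)]


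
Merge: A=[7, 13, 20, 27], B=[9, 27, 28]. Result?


Compare heads, take smaller each step.
Merged: [7, 9, 13, 20, 27, 27, 28]


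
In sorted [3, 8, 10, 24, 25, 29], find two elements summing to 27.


Two pointers: lo=0, hi=5
Found pair: (3, 24) summing to 27


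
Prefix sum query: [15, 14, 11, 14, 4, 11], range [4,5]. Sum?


Prefix sums: [0, 15, 29, 40, 54, 58, 69]
Sum[4..5] = prefix[6] - prefix[4] = 69 - 54 = 15


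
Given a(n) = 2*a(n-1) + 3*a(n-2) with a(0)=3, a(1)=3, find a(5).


Build bottom-up:
...a(3)=39, a(4)=123, a(5)=2*123+3*39=363


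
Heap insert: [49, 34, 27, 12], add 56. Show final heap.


Append 56: [49, 34, 27, 12, 56]
Bubble up: swap idx 4(56) with idx 1(34); swap idx 1(56) with idx 0(49)
Result: [56, 49, 27, 12, 34]


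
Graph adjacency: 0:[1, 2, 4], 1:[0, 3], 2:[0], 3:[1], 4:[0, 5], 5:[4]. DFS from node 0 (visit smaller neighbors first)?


DFS stack-based: start with [0]
Visit order: [0, 1, 3, 2, 4, 5]


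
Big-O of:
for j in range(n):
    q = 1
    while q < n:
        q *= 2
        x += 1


Per nesting level: O(n) * O(log n) = O(n log n)
Complexity: O(n log n)


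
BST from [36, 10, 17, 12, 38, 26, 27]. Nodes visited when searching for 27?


BST root = 36
Search for 27: compare at each node
Path: [36, 10, 17, 26, 27]


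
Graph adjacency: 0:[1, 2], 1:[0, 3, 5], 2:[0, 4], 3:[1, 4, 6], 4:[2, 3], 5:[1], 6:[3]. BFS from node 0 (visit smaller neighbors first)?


BFS queue: start with [0]
Visit order: [0, 1, 2, 3, 5, 4, 6]


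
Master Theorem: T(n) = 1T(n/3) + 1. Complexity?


a=1, b=3, c=0. log_3(1)=0 = c=0. Case 2: O(n^c log n) = O(log n)
Complexity: O(log n)


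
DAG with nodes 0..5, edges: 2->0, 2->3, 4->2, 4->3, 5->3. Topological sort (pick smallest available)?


Kahn's algorithm, process smallest node first
Order: [1, 4, 2, 0, 5, 3]


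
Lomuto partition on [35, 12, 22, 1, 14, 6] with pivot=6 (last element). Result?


Elements <= 6 go left of pivot.
Result: [1, 6, 22, 35, 14, 12], pivot at index 1


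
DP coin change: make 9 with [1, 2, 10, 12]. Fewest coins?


dp[0]=0; dp[i]=1+min(dp[i-c] for c in coins)
...dp[4]=2, dp[5]=3, dp[6]=3, dp[7]=4, dp[8]=4, dp[9]=5
Minimum coins for 9 = 5


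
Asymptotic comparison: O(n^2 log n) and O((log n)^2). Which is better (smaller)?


polylogarithmic grows slower than n^2 log n
O((log n)^2) is asymptotically smaller; O(n^2 log n) grows faster


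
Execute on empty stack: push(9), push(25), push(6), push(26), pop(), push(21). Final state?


push(9) -> [9]
push(25) -> [9, 25]
push(6) -> [9, 25, 6]
push(26) -> [9, 25, 6, 26]
pop() returns 26 -> [9, 25, 6]
push(21) -> [9, 25, 6, 21]
Final stack (bottom to top): [9, 25, 6, 21]


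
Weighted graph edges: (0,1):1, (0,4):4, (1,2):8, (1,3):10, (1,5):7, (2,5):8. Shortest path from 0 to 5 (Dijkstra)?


Dijkstra from 0:
Distances: {0: 0, 1: 1, 2: 9, 3: 11, 4: 4, 5: 8}
Shortest distance to 5 = 8, path = [0, 1, 5]


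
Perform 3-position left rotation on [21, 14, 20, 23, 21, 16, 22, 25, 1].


Left rotate by 3: [23, 21, 16, 22, 25, 1, 21, 14, 20]


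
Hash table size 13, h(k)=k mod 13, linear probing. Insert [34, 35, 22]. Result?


Insertions: 34->slot 8; 35->slot 9; 22->slot 10
Table: [None, None, None, None, None, None, None, None, 34, 35, 22, None, None]


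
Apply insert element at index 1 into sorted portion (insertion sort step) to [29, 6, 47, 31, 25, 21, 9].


After one pass: [6, 29, 47, 31, 25, 21, 9]


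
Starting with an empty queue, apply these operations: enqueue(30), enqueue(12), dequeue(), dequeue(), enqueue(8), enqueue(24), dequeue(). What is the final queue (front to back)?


enqueue(30) -> [30]
enqueue(12) -> [30, 12]
dequeue() returns 30 -> [12]
dequeue() returns 12 -> []
enqueue(8) -> [8]
enqueue(24) -> [8, 24]
dequeue() returns 8 -> [24]
Final queue (front to back): [24]


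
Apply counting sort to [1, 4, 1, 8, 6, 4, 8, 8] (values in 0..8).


Count array: [0, 2, 0, 0, 2, 0, 1, 0, 3]
Reconstruct: [1, 1, 4, 4, 6, 8, 8, 8]


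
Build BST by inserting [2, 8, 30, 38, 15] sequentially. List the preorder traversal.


Root = 2; build tree by BST insertion.
Preorder traversal: [2, 8, 30, 15, 38]


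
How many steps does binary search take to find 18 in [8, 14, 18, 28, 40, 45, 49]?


Search for 18:
[0,6] mid=3 arr[3]=28
[0,2] mid=1 arr[1]=14
[2,2] mid=2 arr[2]=18
Total: 3 comparisons


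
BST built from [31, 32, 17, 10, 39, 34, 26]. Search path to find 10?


BST root = 31
Search for 10: compare at each node
Path: [31, 17, 10]


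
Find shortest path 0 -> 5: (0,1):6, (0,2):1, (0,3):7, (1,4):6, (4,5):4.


Dijkstra from 0:
Distances: {0: 0, 1: 6, 2: 1, 3: 7, 4: 12, 5: 16}
Shortest distance to 5 = 16, path = [0, 1, 4, 5]


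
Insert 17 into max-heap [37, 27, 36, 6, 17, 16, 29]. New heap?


Append 17: [37, 27, 36, 6, 17, 16, 29, 17]
Bubble up: swap idx 7(17) with idx 3(6)
Result: [37, 27, 36, 17, 17, 16, 29, 6]


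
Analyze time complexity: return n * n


Analysis: constant-time operation, no loop
Complexity: O(1)


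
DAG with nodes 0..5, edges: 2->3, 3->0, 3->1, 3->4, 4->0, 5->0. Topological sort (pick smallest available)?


Kahn's algorithm, process smallest node first
Order: [2, 3, 1, 4, 5, 0]


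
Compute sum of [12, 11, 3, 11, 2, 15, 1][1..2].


Prefix sums: [0, 12, 23, 26, 37, 39, 54, 55]
Sum[1..2] = prefix[3] - prefix[1] = 26 - 12 = 14


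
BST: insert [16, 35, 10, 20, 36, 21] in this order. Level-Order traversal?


Root = 16; build tree by BST insertion.
Level-Order traversal: [16, 10, 35, 20, 36, 21]


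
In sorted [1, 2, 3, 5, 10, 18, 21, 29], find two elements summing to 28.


Two pointers: lo=0, hi=7
Found pair: (10, 18) summing to 28


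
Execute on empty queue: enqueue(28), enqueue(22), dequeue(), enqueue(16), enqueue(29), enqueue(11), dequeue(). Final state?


enqueue(28) -> [28]
enqueue(22) -> [28, 22]
dequeue() returns 28 -> [22]
enqueue(16) -> [22, 16]
enqueue(29) -> [22, 16, 29]
enqueue(11) -> [22, 16, 29, 11]
dequeue() returns 22 -> [16, 29, 11]
Final queue (front to back): [16, 29, 11]


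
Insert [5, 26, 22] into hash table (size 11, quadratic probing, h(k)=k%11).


Insertions: 5->slot 5; 26->slot 4; 22->slot 0
Table: [22, None, None, None, 26, 5, None, None, None, None, None]


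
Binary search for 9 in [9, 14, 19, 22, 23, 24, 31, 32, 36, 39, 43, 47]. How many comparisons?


Search for 9:
[0,11] mid=5 arr[5]=24
[0,4] mid=2 arr[2]=19
[0,1] mid=0 arr[0]=9
Total: 3 comparisons


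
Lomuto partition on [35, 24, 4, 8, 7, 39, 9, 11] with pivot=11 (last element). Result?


Elements <= 11 go left of pivot.
Result: [4, 8, 7, 9, 11, 39, 24, 35], pivot at index 4


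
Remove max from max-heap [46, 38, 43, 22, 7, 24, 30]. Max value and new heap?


Max = 46
Replace root with last, heapify down
Resulting heap: [43, 38, 30, 22, 7, 24]


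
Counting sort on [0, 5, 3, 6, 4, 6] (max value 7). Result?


Count array: [1, 0, 0, 1, 1, 1, 2, 0]
Reconstruct: [0, 3, 4, 5, 6, 6]


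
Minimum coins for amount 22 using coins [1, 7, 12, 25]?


dp[0]=0; dp[i]=1+min(dp[i-c] for c in coins)
...dp[17]=5, dp[18]=6, dp[19]=2, dp[20]=3, dp[21]=3, dp[22]=4
Minimum coins for 22 = 4


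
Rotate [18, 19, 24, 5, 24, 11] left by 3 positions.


Left rotate by 3: [5, 24, 11, 18, 19, 24]


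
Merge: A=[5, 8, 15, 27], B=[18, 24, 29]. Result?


Compare heads, take smaller each step.
Merged: [5, 8, 15, 18, 24, 27, 29]


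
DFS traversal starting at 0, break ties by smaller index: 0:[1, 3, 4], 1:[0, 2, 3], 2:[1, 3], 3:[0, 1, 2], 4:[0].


DFS stack-based: start with [0]
Visit order: [0, 1, 2, 3, 4]


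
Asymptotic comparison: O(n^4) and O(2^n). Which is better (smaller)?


quartic grows slower than exponential
O(n^4) is asymptotically smaller; O(2^n) grows faster


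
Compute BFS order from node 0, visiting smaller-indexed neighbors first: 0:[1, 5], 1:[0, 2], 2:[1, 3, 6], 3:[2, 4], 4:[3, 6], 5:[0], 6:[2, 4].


BFS queue: start with [0]
Visit order: [0, 1, 5, 2, 3, 6, 4]


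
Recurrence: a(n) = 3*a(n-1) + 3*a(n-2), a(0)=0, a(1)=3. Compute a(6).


Build bottom-up:
...a(4)=135, a(5)=513, a(6)=3*513+3*135=1944


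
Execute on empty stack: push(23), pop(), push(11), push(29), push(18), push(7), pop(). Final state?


push(23) -> [23]
pop() returns 23 -> []
push(11) -> [11]
push(29) -> [11, 29]
push(18) -> [11, 29, 18]
push(7) -> [11, 29, 18, 7]
pop() returns 7 -> [11, 29, 18]
Final stack (bottom to top): [11, 29, 18]


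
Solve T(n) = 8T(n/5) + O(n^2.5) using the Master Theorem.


a=8, b=5, c=2.5. log_5(8)=1.292 < c=2.5. Case 3: O(n^c) = O(n^2.500)
Complexity: O(n^2.500)


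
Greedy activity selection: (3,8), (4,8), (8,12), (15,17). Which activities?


Greedy: pick earliest-ending, then skip overlaps.
Selected (3 activities): [(3, 8), (8, 12), (15, 17)]


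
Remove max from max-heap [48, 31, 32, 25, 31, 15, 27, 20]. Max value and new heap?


Max = 48
Replace root with last, heapify down
Resulting heap: [32, 31, 27, 25, 31, 15, 20]


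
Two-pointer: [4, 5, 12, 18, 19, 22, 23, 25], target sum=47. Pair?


Two pointers: lo=0, hi=7
Found pair: (22, 25) summing to 47


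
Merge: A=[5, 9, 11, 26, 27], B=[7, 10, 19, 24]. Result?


Compare heads, take smaller each step.
Merged: [5, 7, 9, 10, 11, 19, 24, 26, 27]


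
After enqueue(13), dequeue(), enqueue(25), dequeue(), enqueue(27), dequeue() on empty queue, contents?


enqueue(13) -> [13]
dequeue() returns 13 -> []
enqueue(25) -> [25]
dequeue() returns 25 -> []
enqueue(27) -> [27]
dequeue() returns 27 -> []
Final queue (front to back): []


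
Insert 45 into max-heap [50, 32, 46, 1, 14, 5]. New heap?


Append 45: [50, 32, 46, 1, 14, 5, 45]
Bubble up: no swaps needed
Result: [50, 32, 46, 1, 14, 5, 45]


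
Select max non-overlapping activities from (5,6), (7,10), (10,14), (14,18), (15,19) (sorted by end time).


Greedy: pick earliest-ending, then skip overlaps.
Selected (4 activities): [(5, 6), (7, 10), (10, 14), (14, 18)]


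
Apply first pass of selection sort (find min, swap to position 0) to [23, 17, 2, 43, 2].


After one pass: [2, 17, 23, 43, 2]


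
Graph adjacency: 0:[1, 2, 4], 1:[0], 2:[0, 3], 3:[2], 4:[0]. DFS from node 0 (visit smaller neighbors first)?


DFS stack-based: start with [0]
Visit order: [0, 1, 2, 3, 4]


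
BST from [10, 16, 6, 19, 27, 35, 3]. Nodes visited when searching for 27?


BST root = 10
Search for 27: compare at each node
Path: [10, 16, 19, 27]


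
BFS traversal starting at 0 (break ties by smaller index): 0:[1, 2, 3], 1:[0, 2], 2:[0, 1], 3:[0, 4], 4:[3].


BFS queue: start with [0]
Visit order: [0, 1, 2, 3, 4]


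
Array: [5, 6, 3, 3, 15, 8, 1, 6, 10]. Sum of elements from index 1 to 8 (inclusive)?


Prefix sums: [0, 5, 11, 14, 17, 32, 40, 41, 47, 57]
Sum[1..8] = prefix[9] - prefix[1] = 57 - 5 = 52


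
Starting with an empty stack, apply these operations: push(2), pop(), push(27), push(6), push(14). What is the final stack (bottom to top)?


push(2) -> [2]
pop() returns 2 -> []
push(27) -> [27]
push(6) -> [27, 6]
push(14) -> [27, 6, 14]
Final stack (bottom to top): [27, 6, 14]


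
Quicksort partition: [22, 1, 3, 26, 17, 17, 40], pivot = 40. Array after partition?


Elements <= 40 go left of pivot.
Result: [22, 1, 3, 26, 17, 17, 40], pivot at index 6


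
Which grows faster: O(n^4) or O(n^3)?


cubic grows slower than quartic
O(n^3) is asymptotically smaller; O(n^4) grows faster


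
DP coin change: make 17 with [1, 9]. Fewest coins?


dp[0]=0; dp[i]=1+min(dp[i-c] for c in coins)
...dp[12]=4, dp[13]=5, dp[14]=6, dp[15]=7, dp[16]=8, dp[17]=9
Minimum coins for 17 = 9


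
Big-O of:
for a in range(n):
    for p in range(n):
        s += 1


Per nesting level: O(n) * O(n) = O(n^2)
Complexity: O(n^2)


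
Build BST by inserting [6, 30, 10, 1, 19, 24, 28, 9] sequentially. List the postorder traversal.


Root = 6; build tree by BST insertion.
Postorder traversal: [1, 9, 28, 24, 19, 10, 30, 6]


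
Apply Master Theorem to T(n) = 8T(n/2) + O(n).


a=8, b=2, c=1. log_2(8)=3 > c=1. Case 1: O(n^log_b(a)) = O(n^3)
Complexity: O(n^3)


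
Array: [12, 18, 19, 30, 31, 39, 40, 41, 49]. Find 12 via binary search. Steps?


Search for 12:
[0,8] mid=4 arr[4]=31
[0,3] mid=1 arr[1]=18
[0,0] mid=0 arr[0]=12
Total: 3 comparisons


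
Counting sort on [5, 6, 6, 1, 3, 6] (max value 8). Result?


Count array: [0, 1, 0, 1, 0, 1, 3, 0, 0]
Reconstruct: [1, 3, 5, 6, 6, 6]


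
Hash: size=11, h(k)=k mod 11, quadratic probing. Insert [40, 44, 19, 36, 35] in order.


Insertions: 40->slot 7; 44->slot 0; 19->slot 8; 36->slot 3; 35->slot 2
Table: [44, None, 35, 36, None, None, None, 40, 19, None, None]


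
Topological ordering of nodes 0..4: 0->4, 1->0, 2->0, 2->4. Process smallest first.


Kahn's algorithm, process smallest node first
Order: [1, 2, 0, 3, 4]


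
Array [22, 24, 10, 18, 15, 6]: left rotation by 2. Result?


Left rotate by 2: [10, 18, 15, 6, 22, 24]


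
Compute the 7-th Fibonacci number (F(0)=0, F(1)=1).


F(n)=F(n-1)+F(n-2)
...F(5)=5, F(6)=8, F(7)=13


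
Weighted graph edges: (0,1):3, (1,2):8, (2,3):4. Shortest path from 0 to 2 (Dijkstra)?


Dijkstra from 0:
Distances: {0: 0, 1: 3, 2: 11, 3: 15}
Shortest distance to 2 = 11, path = [0, 1, 2]


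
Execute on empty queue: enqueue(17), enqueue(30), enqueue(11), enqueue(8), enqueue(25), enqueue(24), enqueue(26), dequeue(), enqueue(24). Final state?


enqueue(17) -> [17]
enqueue(30) -> [17, 30]
enqueue(11) -> [17, 30, 11]
enqueue(8) -> [17, 30, 11, 8]
enqueue(25) -> [17, 30, 11, 8, 25]
enqueue(24) -> [17, 30, 11, 8, 25, 24]
enqueue(26) -> [17, 30, 11, 8, 25, 24, 26]
dequeue() returns 17 -> [30, 11, 8, 25, 24, 26]
enqueue(24) -> [30, 11, 8, 25, 24, 26, 24]
Final queue (front to back): [30, 11, 8, 25, 24, 26, 24]


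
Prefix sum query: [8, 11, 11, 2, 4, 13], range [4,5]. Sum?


Prefix sums: [0, 8, 19, 30, 32, 36, 49]
Sum[4..5] = prefix[6] - prefix[4] = 49 - 32 = 17


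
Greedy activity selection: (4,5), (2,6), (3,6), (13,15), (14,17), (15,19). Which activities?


Greedy: pick earliest-ending, then skip overlaps.
Selected (3 activities): [(4, 5), (13, 15), (15, 19)]


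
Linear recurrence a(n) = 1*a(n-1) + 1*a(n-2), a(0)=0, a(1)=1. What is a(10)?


Build bottom-up:
...a(8)=21, a(9)=34, a(10)=1*34+1*21=55


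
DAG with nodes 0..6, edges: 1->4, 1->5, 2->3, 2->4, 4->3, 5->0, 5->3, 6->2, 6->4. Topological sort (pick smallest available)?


Kahn's algorithm, process smallest node first
Order: [1, 5, 0, 6, 2, 4, 3]


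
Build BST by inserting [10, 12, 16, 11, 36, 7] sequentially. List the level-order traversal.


Root = 10; build tree by BST insertion.
Level-Order traversal: [10, 7, 12, 11, 16, 36]


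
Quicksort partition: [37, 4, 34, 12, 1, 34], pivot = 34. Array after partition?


Elements <= 34 go left of pivot.
Result: [4, 34, 12, 1, 34, 37], pivot at index 4


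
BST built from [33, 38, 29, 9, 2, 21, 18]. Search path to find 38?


BST root = 33
Search for 38: compare at each node
Path: [33, 38]


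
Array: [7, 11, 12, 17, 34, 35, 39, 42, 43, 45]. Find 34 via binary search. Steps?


Search for 34:
[0,9] mid=4 arr[4]=34
Total: 1 comparisons


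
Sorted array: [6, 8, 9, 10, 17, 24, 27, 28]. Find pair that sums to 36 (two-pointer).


Two pointers: lo=0, hi=7
Found pair: (8, 28) summing to 36


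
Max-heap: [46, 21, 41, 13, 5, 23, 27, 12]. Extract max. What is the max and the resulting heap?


Max = 46
Replace root with last, heapify down
Resulting heap: [41, 21, 27, 13, 5, 23, 12]


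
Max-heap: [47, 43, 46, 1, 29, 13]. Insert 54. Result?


Append 54: [47, 43, 46, 1, 29, 13, 54]
Bubble up: swap idx 6(54) with idx 2(46); swap idx 2(54) with idx 0(47)
Result: [54, 43, 47, 1, 29, 13, 46]


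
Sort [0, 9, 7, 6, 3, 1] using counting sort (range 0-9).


Count array: [1, 1, 0, 1, 0, 0, 1, 1, 0, 1]
Reconstruct: [0, 1, 3, 6, 7, 9]


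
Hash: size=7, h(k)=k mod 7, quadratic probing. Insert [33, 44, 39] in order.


Insertions: 33->slot 5; 44->slot 2; 39->slot 4
Table: [None, None, 44, None, 39, 33, None]


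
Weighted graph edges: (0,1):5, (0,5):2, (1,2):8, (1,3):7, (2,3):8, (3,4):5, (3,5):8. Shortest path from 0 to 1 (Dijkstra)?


Dijkstra from 0:
Distances: {0: 0, 1: 5, 2: 13, 3: 10, 4: 15, 5: 2}
Shortest distance to 1 = 5, path = [0, 1]


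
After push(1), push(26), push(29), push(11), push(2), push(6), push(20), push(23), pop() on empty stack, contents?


push(1) -> [1]
push(26) -> [1, 26]
push(29) -> [1, 26, 29]
push(11) -> [1, 26, 29, 11]
push(2) -> [1, 26, 29, 11, 2]
push(6) -> [1, 26, 29, 11, 2, 6]
push(20) -> [1, 26, 29, 11, 2, 6, 20]
push(23) -> [1, 26, 29, 11, 2, 6, 20, 23]
pop() returns 23 -> [1, 26, 29, 11, 2, 6, 20]
Final stack (bottom to top): [1, 26, 29, 11, 2, 6, 20]


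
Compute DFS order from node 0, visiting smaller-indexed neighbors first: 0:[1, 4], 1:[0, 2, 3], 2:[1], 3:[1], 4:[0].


DFS stack-based: start with [0]
Visit order: [0, 1, 2, 3, 4]


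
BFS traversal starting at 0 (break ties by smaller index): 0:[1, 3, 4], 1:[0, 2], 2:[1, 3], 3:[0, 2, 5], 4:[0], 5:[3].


BFS queue: start with [0]
Visit order: [0, 1, 3, 4, 2, 5]


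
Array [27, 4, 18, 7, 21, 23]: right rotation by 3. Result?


Right rotate by 3: [7, 21, 23, 27, 4, 18]


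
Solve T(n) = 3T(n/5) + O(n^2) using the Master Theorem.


a=3, b=5, c=2. log_5(3)=0.683 < c=2. Case 3: O(n^c) = O(n^2)
Complexity: O(n^2)


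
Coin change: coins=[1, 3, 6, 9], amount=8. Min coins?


dp[0]=0; dp[i]=1+min(dp[i-c] for c in coins)
...dp[3]=1, dp[4]=2, dp[5]=3, dp[6]=1, dp[7]=2, dp[8]=3
Minimum coins for 8 = 3


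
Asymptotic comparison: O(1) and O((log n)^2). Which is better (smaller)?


constant grows slower than polylogarithmic
O(1) is asymptotically smaller; O((log n)^2) grows faster


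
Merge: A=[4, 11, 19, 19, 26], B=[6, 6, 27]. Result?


Compare heads, take smaller each step.
Merged: [4, 6, 6, 11, 19, 19, 26, 27]


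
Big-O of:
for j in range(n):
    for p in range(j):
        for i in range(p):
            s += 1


Per nesting level: O(n) * O(n) [triangular over j] * O(n) [triangular over p] = O(n^3)
Complexity: O(n^3)


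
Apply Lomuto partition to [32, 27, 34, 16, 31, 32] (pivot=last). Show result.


Elements <= 32 go left of pivot.
Result: [32, 27, 16, 31, 32, 34], pivot at index 4


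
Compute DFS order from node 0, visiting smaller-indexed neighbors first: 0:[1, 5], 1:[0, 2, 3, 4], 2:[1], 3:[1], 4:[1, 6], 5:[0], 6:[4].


DFS stack-based: start with [0]
Visit order: [0, 1, 2, 3, 4, 6, 5]


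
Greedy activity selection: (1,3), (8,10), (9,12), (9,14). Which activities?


Greedy: pick earliest-ending, then skip overlaps.
Selected (2 activities): [(1, 3), (8, 10)]


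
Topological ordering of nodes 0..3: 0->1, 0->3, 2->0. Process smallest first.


Kahn's algorithm, process smallest node first
Order: [2, 0, 1, 3]


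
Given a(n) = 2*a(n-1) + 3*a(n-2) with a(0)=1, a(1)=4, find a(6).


Build bottom-up:
...a(4)=101, a(5)=304, a(6)=2*304+3*101=911


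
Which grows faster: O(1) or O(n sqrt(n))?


constant grows slower than n^1.5
O(1) is asymptotically smaller; O(n sqrt(n)) grows faster


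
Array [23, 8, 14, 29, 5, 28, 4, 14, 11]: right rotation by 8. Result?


Right rotate by 8: [8, 14, 29, 5, 28, 4, 14, 11, 23]


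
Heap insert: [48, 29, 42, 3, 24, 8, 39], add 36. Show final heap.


Append 36: [48, 29, 42, 3, 24, 8, 39, 36]
Bubble up: swap idx 7(36) with idx 3(3); swap idx 3(36) with idx 1(29)
Result: [48, 36, 42, 29, 24, 8, 39, 3]


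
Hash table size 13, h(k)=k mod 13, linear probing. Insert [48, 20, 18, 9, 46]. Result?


Insertions: 48->slot 9; 20->slot 7; 18->slot 5; 9->slot 10; 46->slot 8
Table: [None, None, None, None, None, 18, None, 20, 46, 48, 9, None, None]


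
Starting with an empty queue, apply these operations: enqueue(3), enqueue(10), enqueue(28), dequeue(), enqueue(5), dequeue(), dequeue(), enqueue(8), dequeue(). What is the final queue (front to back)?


enqueue(3) -> [3]
enqueue(10) -> [3, 10]
enqueue(28) -> [3, 10, 28]
dequeue() returns 3 -> [10, 28]
enqueue(5) -> [10, 28, 5]
dequeue() returns 10 -> [28, 5]
dequeue() returns 28 -> [5]
enqueue(8) -> [5, 8]
dequeue() returns 5 -> [8]
Final queue (front to back): [8]


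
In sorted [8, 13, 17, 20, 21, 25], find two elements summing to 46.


Two pointers: lo=0, hi=5
Found pair: (21, 25) summing to 46


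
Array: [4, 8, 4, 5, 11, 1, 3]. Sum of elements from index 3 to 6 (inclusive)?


Prefix sums: [0, 4, 12, 16, 21, 32, 33, 36]
Sum[3..6] = prefix[7] - prefix[3] = 36 - 16 = 20


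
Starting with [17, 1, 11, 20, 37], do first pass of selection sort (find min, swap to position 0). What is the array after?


After one pass: [1, 17, 11, 20, 37]


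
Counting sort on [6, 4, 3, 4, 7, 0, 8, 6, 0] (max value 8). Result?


Count array: [2, 0, 0, 1, 2, 0, 2, 1, 1]
Reconstruct: [0, 0, 3, 4, 4, 6, 6, 7, 8]


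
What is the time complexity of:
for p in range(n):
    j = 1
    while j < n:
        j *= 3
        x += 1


Per nesting level: O(n) * O(log n) = O(n log n)
Complexity: O(n log n)


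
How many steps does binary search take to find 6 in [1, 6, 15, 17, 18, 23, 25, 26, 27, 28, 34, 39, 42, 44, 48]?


Search for 6:
[0,14] mid=7 arr[7]=26
[0,6] mid=3 arr[3]=17
[0,2] mid=1 arr[1]=6
Total: 3 comparisons


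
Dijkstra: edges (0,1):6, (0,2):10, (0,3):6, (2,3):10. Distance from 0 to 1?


Dijkstra from 0:
Distances: {0: 0, 1: 6, 2: 10, 3: 6}
Shortest distance to 1 = 6, path = [0, 1]


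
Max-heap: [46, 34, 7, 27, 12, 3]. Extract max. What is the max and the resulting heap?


Max = 46
Replace root with last, heapify down
Resulting heap: [34, 27, 7, 3, 12]


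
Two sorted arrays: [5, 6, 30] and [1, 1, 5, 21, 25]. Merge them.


Compare heads, take smaller each step.
Merged: [1, 1, 5, 5, 6, 21, 25, 30]


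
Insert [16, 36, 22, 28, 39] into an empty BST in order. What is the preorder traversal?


Root = 16; build tree by BST insertion.
Preorder traversal: [16, 36, 22, 28, 39]


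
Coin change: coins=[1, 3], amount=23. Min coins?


dp[0]=0; dp[i]=1+min(dp[i-c] for c in coins)
...dp[18]=6, dp[19]=7, dp[20]=8, dp[21]=7, dp[22]=8, dp[23]=9
Minimum coins for 23 = 9


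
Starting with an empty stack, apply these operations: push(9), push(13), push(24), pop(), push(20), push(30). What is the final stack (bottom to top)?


push(9) -> [9]
push(13) -> [9, 13]
push(24) -> [9, 13, 24]
pop() returns 24 -> [9, 13]
push(20) -> [9, 13, 20]
push(30) -> [9, 13, 20, 30]
Final stack (bottom to top): [9, 13, 20, 30]


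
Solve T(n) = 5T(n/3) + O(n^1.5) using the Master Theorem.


a=5, b=3, c=1.5. log_3(5)=1.465 < c=1.5. Case 3: O(n^c) = O(n^1.500)
Complexity: O(n^1.500)


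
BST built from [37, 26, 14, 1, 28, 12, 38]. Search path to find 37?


BST root = 37
Search for 37: compare at each node
Path: [37]


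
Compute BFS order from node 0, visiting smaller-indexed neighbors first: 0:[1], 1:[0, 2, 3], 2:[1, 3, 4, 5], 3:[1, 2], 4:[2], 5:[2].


BFS queue: start with [0]
Visit order: [0, 1, 2, 3, 4, 5]


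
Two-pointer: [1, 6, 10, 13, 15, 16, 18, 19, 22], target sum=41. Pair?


Two pointers: lo=0, hi=8
Found pair: (19, 22) summing to 41


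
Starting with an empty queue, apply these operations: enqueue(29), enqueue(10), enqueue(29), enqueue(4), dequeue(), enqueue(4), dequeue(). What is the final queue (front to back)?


enqueue(29) -> [29]
enqueue(10) -> [29, 10]
enqueue(29) -> [29, 10, 29]
enqueue(4) -> [29, 10, 29, 4]
dequeue() returns 29 -> [10, 29, 4]
enqueue(4) -> [10, 29, 4, 4]
dequeue() returns 10 -> [29, 4, 4]
Final queue (front to back): [29, 4, 4]


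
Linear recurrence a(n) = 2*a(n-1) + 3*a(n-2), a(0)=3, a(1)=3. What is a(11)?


Build bottom-up:
...a(9)=29523, a(10)=88575, a(11)=2*88575+3*29523=265719


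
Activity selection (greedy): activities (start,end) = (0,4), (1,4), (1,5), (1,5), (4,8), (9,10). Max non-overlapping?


Greedy: pick earliest-ending, then skip overlaps.
Selected (3 activities): [(0, 4), (4, 8), (9, 10)]


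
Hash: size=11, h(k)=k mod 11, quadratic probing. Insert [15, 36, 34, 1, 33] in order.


Insertions: 15->slot 4; 36->slot 3; 34->slot 1; 1->slot 2; 33->slot 0
Table: [33, 34, 1, 36, 15, None, None, None, None, None, None]


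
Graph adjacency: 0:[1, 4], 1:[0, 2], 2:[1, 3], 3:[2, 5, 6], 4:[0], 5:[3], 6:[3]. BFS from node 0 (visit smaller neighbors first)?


BFS queue: start with [0]
Visit order: [0, 1, 4, 2, 3, 5, 6]


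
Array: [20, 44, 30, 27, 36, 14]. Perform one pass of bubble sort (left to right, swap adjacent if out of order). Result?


After one pass: [20, 30, 27, 36, 14, 44]


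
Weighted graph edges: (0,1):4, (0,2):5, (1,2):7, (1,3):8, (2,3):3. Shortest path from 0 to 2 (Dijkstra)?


Dijkstra from 0:
Distances: {0: 0, 1: 4, 2: 5, 3: 8}
Shortest distance to 2 = 5, path = [0, 2]


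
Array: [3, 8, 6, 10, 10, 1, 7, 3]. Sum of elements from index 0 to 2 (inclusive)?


Prefix sums: [0, 3, 11, 17, 27, 37, 38, 45, 48]
Sum[0..2] = prefix[3] - prefix[0] = 17 - 0 = 17


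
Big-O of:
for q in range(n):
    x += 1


Per nesting level: O(n) = O(n)
Complexity: O(n)


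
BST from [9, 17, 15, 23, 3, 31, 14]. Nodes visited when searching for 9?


BST root = 9
Search for 9: compare at each node
Path: [9]


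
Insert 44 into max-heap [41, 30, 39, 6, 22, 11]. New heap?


Append 44: [41, 30, 39, 6, 22, 11, 44]
Bubble up: swap idx 6(44) with idx 2(39); swap idx 2(44) with idx 0(41)
Result: [44, 30, 41, 6, 22, 11, 39]


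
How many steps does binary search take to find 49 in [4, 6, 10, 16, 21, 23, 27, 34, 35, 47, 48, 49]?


Search for 49:
[0,11] mid=5 arr[5]=23
[6,11] mid=8 arr[8]=35
[9,11] mid=10 arr[10]=48
[11,11] mid=11 arr[11]=49
Total: 4 comparisons


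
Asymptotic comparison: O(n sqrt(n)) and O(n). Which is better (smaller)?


linear grows slower than n^1.5
O(n) is asymptotically smaller; O(n sqrt(n)) grows faster


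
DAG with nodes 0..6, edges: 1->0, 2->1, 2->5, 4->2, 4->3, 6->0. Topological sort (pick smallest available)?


Kahn's algorithm, process smallest node first
Order: [4, 2, 1, 3, 5, 6, 0]


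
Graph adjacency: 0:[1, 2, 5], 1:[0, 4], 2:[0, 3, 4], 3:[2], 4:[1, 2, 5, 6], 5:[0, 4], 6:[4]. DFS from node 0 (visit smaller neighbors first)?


DFS stack-based: start with [0]
Visit order: [0, 1, 4, 2, 3, 5, 6]


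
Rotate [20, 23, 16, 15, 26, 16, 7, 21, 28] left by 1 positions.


Left rotate by 1: [23, 16, 15, 26, 16, 7, 21, 28, 20]


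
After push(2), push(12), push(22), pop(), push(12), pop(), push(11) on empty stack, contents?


push(2) -> [2]
push(12) -> [2, 12]
push(22) -> [2, 12, 22]
pop() returns 22 -> [2, 12]
push(12) -> [2, 12, 12]
pop() returns 12 -> [2, 12]
push(11) -> [2, 12, 11]
Final stack (bottom to top): [2, 12, 11]


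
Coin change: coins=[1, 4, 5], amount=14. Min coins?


dp[0]=0; dp[i]=1+min(dp[i-c] for c in coins)
...dp[9]=2, dp[10]=2, dp[11]=3, dp[12]=3, dp[13]=3, dp[14]=3
Minimum coins for 14 = 3


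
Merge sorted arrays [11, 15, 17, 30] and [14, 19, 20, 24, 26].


Compare heads, take smaller each step.
Merged: [11, 14, 15, 17, 19, 20, 24, 26, 30]


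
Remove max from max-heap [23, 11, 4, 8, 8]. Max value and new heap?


Max = 23
Replace root with last, heapify down
Resulting heap: [11, 8, 4, 8]


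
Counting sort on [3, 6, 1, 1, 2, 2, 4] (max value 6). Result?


Count array: [0, 2, 2, 1, 1, 0, 1]
Reconstruct: [1, 1, 2, 2, 3, 4, 6]


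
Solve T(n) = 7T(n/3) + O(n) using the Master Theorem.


a=7, b=3, c=1. log_3(7)=1.771 > c=1. Case 1: O(n^log_b(a)) = O(n^1.771)
Complexity: O(n^1.771)


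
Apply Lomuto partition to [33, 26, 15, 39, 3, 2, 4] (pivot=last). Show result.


Elements <= 4 go left of pivot.
Result: [3, 2, 4, 39, 33, 26, 15], pivot at index 2


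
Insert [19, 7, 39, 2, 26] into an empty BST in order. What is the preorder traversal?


Root = 19; build tree by BST insertion.
Preorder traversal: [19, 7, 2, 39, 26]


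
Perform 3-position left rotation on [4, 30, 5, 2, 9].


Left rotate by 3: [2, 9, 4, 30, 5]


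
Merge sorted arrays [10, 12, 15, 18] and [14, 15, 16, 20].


Compare heads, take smaller each step.
Merged: [10, 12, 14, 15, 15, 16, 18, 20]


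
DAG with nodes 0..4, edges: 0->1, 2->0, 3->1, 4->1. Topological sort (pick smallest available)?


Kahn's algorithm, process smallest node first
Order: [2, 0, 3, 4, 1]


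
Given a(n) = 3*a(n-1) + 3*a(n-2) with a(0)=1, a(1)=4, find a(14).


Build bottom-up:
...a(12)=9221121, a(13)=34959924, a(14)=3*34959924+3*9221121=132543135


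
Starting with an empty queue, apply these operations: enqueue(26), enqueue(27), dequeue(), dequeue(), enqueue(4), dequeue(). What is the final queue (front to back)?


enqueue(26) -> [26]
enqueue(27) -> [26, 27]
dequeue() returns 26 -> [27]
dequeue() returns 27 -> []
enqueue(4) -> [4]
dequeue() returns 4 -> []
Final queue (front to back): []


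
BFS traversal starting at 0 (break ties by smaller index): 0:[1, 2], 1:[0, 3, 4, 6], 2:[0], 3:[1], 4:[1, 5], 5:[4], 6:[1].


BFS queue: start with [0]
Visit order: [0, 1, 2, 3, 4, 6, 5]


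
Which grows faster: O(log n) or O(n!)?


logarithmic grows slower than factorial
O(log n) is asymptotically smaller; O(n!) grows faster


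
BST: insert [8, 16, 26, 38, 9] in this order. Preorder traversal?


Root = 8; build tree by BST insertion.
Preorder traversal: [8, 16, 9, 26, 38]


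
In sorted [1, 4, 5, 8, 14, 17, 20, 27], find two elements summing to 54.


Two pointers: lo=0, hi=7
No pair sums to 54


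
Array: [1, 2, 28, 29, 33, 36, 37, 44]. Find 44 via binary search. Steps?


Search for 44:
[0,7] mid=3 arr[3]=29
[4,7] mid=5 arr[5]=36
[6,7] mid=6 arr[6]=37
[7,7] mid=7 arr[7]=44
Total: 4 comparisons


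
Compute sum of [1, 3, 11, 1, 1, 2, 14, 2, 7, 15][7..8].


Prefix sums: [0, 1, 4, 15, 16, 17, 19, 33, 35, 42, 57]
Sum[7..8] = prefix[9] - prefix[7] = 42 - 33 = 9


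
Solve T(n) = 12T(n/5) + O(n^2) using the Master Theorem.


a=12, b=5, c=2. log_5(12)=1.544 < c=2. Case 3: O(n^c) = O(n^2)
Complexity: O(n^2)


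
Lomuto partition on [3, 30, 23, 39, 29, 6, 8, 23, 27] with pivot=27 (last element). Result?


Elements <= 27 go left of pivot.
Result: [3, 23, 6, 8, 23, 27, 39, 29, 30], pivot at index 5


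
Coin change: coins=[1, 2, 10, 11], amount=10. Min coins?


dp[0]=0; dp[i]=1+min(dp[i-c] for c in coins)
...dp[5]=3, dp[6]=3, dp[7]=4, dp[8]=4, dp[9]=5, dp[10]=1
Minimum coins for 10 = 1


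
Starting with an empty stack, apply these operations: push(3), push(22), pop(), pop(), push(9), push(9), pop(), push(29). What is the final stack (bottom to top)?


push(3) -> [3]
push(22) -> [3, 22]
pop() returns 22 -> [3]
pop() returns 3 -> []
push(9) -> [9]
push(9) -> [9, 9]
pop() returns 9 -> [9]
push(29) -> [9, 29]
Final stack (bottom to top): [9, 29]


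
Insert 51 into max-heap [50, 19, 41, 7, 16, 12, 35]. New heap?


Append 51: [50, 19, 41, 7, 16, 12, 35, 51]
Bubble up: swap idx 7(51) with idx 3(7); swap idx 3(51) with idx 1(19); swap idx 1(51) with idx 0(50)
Result: [51, 50, 41, 19, 16, 12, 35, 7]


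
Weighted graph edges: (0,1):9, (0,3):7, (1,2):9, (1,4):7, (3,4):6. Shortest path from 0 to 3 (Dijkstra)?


Dijkstra from 0:
Distances: {0: 0, 1: 9, 2: 18, 3: 7, 4: 13}
Shortest distance to 3 = 7, path = [0, 3]


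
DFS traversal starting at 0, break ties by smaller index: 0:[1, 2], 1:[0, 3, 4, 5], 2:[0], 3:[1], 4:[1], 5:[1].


DFS stack-based: start with [0]
Visit order: [0, 1, 3, 4, 5, 2]


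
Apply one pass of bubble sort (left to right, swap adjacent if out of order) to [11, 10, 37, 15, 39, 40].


After one pass: [10, 11, 15, 37, 39, 40]


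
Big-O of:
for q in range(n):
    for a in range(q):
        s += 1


Per nesting level: O(n) * O(n) [triangular over q] = O(n^2)
Complexity: O(n^2)


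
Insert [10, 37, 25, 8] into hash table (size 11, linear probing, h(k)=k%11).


Insertions: 10->slot 10; 37->slot 4; 25->slot 3; 8->slot 8
Table: [None, None, None, 25, 37, None, None, None, 8, None, 10]


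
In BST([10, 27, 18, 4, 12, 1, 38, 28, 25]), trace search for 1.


BST root = 10
Search for 1: compare at each node
Path: [10, 4, 1]


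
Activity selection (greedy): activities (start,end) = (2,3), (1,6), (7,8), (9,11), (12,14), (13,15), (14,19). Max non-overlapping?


Greedy: pick earliest-ending, then skip overlaps.
Selected (5 activities): [(2, 3), (7, 8), (9, 11), (12, 14), (14, 19)]


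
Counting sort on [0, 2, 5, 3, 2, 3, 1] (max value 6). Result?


Count array: [1, 1, 2, 2, 0, 1, 0]
Reconstruct: [0, 1, 2, 2, 3, 3, 5]


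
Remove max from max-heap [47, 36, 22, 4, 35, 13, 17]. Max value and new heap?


Max = 47
Replace root with last, heapify down
Resulting heap: [36, 35, 22, 4, 17, 13]


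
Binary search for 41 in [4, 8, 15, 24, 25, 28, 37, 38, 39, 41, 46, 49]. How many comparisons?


Search for 41:
[0,11] mid=5 arr[5]=28
[6,11] mid=8 arr[8]=39
[9,11] mid=10 arr[10]=46
[9,9] mid=9 arr[9]=41
Total: 4 comparisons


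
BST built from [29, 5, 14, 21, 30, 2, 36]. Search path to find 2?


BST root = 29
Search for 2: compare at each node
Path: [29, 5, 2]


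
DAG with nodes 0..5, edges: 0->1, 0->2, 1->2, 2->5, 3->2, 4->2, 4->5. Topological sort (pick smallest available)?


Kahn's algorithm, process smallest node first
Order: [0, 1, 3, 4, 2, 5]


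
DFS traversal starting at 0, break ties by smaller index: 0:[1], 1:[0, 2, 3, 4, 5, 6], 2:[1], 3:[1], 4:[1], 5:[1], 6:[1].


DFS stack-based: start with [0]
Visit order: [0, 1, 2, 3, 4, 5, 6]


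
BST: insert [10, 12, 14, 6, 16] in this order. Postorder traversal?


Root = 10; build tree by BST insertion.
Postorder traversal: [6, 16, 14, 12, 10]
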